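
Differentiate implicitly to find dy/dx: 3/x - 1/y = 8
Take d/dx of both sides. Since y is implicitly a function of x, the chain rule attaches a y' = dy/dx factor whenever we differentiate through y.

Set F(x, y) = (left side) − (right side), so the curve is F = 0. Differentiating each term of F:
  d/dx[-1/y] = y'/y^2
  d/dx[3/x] = -3/x^2
  d/dx[-8] = 0

Collecting, the y'-free part is the partial derivative in x and the y' coefficient is the partial derivative in y:
  ∂F/∂x = -3/x^2
  ∂F/∂y = y^(-2)

so d/dx[F(x, y(x))] = ∂F/∂x + (∂F/∂y)·y' = 0. Rearranging,
  dy/dx = -(∂F/∂x)/(∂F/∂y) = -(-3/x^2)/(y^(-2)) = 3y^2/x^2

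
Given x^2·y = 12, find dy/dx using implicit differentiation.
Take d/dx of both sides. Since y is implicitly a function of x, the chain rule attaches a y' = dy/dx factor whenever we differentiate through y.

Set F(x, y) = (left side) − (right side), so the curve is F = 0. Differentiating each term of F:
  d/dx[x^2y] = x^2·y' + 2xy
  d/dx[-12] = 0

Collecting, the y'-free part is the partial derivative in x and the y' coefficient is the partial derivative in y:
  ∂F/∂x = 2xy
  ∂F/∂y = x^2

so d/dx[F(x, y(x))] = ∂F/∂x + (∂F/∂y)·y' = 0. Rearranging,
  dy/dx = -(∂F/∂x)/(∂F/∂y) = -(2xy)/(x^2) = -2y/x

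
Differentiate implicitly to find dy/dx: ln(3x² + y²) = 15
Differentiate both sides with respect to x, treating y as y(x). By the chain rule, any term containing y contributes a factor of y' = dy/dx when we differentiate it.

Move every term to one side and write the relation as F(x, y) = 0. Term by term,
  d/dx[ln(3x^2 + y^2)] = (6x + 2y·y')/(3x^2 + y^2)
  d/dx[-15] = 0

The pieces without y' make up ∂F/∂x and the coefficient of y' is ∂F/∂y:
  ∂F/∂x = 6x/(3x^2 + y^2),
  ∂F/∂y = 2y/(3x^2 + y^2).

Since d/dx[F] = ∂F/∂x + (∂F/∂y)·y' = 0, solve for y':
  (∂F/∂y)·y' = -∂F/∂x
  dy/dx = -(∂F/∂x)/(∂F/∂y) = -(6x/(3x^2 + y^2))/(2y/(3x^2 + y^2)) = -3x/y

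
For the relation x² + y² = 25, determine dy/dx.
Differentiate both sides with respect to x, treating y as y(x). By the chain rule, any term containing y contributes a factor of y' = dy/dx when we differentiate it.

Move every term to one side and write the relation as F(x, y) = 0. Term by term,
  d/dx[x^2] = 2x
  d/dx[y^2] = 2y·y'
  d/dx[-25] = 0

The pieces without y' make up ∂F/∂x and the coefficient of y' is ∂F/∂y:
  ∂F/∂x = 2x,
  ∂F/∂y = 2y.

Since d/dx[F] = ∂F/∂x + (∂F/∂y)·y' = 0, solve for y':
  (∂F/∂y)·y' = -∂F/∂x
  dy/dx = -(∂F/∂x)/(∂F/∂y) = -(2x)/(2y) = -x/y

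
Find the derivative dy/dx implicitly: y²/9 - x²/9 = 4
Differentiate the relation implicitly: treat y = y(x) and apply the chain rule, so every y-derivative picks up a y' = dy/dx factor.

With everything moved to the left-hand side, differentiate term by term:
  d/dx[-x^2/9] = -2x/9
  d/dx[y^2/9] = 2y·y'/9
  d/dx[-4] = 0

Separating the contributions that come from x directly and those that come through y:
  without y':      -2x/9
  multiplying y':  2y/9

so (-2x/9) + (2y/9)·y' = 0, and therefore
  dy/dx = -(-2x/9)/(2y/9) = x/y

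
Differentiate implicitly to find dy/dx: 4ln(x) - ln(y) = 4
Apply d/dx to both sides, remembering that y depends on x. Each occurrence of y therefore brings in a y' = dy/dx via the chain rule.

With F(x, y) equal to the left-hand side minus the right, differentiate F term by term:
  d/dx[4ln(x)] = 4/x
  d/dx[-ln(y)] = -y'/y
  d/dx[-4] = 0
Adding these up, d/dx[F] = 0 becomes
  (4/x) + (-1/y)·y' = 0,
so isolating y',
  dy/dx = -(4/x)/(-1/y) = 4y/x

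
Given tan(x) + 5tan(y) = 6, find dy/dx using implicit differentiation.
Take d/dx of both sides. Since y is implicitly a function of x, the chain rule attaches a y' = dy/dx factor whenever we differentiate through y.

Set F(x, y) = (left side) − (right side), so the curve is F = 0. Differentiating each term of F:
  d/dx[tan(x)] = tan(x)^2 + 1
  d/dx[5tan(y)] = 5·y'(tan(y)^2 + 1)
  d/dx[-6] = 0

Collecting, the y'-free part is the partial derivative in x and the y' coefficient is the partial derivative in y:
  ∂F/∂x = tan(x)^2 + 1
  ∂F/∂y = 5tan(y)^2 + 5

so d/dx[F(x, y(x))] = ∂F/∂x + (∂F/∂y)·y' = 0. Rearranging,
  dy/dx = -(∂F/∂x)/(∂F/∂y) = -(tan(x)^2 + 1)/(5tan(y)^2 + 5) = -cos(y)^2/(5cos(x)^2)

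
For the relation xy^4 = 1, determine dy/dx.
Differentiate both sides with respect to x, treating y as y(x). By the chain rule, any term containing y contributes a factor of y' = dy/dx when we differentiate it.

Move every term to one side and write the relation as F(x, y) = 0. Term by term,
  d/dx[xy^4] = 4xy^3·y' + y^4
  d/dx[-1] = 0

The pieces without y' make up ∂F/∂x and the coefficient of y' is ∂F/∂y:
  ∂F/∂x = y^4,
  ∂F/∂y = 4xy^3.

Since d/dx[F] = ∂F/∂x + (∂F/∂y)·y' = 0, solve for y':
  (∂F/∂y)·y' = -∂F/∂x
  dy/dx = -(∂F/∂x)/(∂F/∂y) = -(y^4)/(4xy^3) = -y/(4x)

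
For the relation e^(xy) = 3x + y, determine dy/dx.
Apply d/dx to both sides, remembering that y depends on x. Each occurrence of y therefore brings in a y' = dy/dx via the chain rule.

With F(x, y) equal to the left-hand side minus the right, differentiate F term by term:
  d/dx[-3x] = -3
  d/dx[-y] = -y'
  d/dx[e^(xy)] = (x·y' + y)·e^(xy)
Adding these up, d/dx[F] = 0 becomes
  (y·e^(xy) - 3) + (x·e^(xy) - 1)·y' = 0,
so isolating y',
  dy/dx = -(y·e^(xy) - 3)/(x·e^(xy) - 1) = (-y·e^(xy) + 3)/(x·e^(xy) - 1)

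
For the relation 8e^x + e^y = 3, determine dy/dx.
Apply d/dx to both sides, remembering that y depends on x. Each occurrence of y therefore brings in a y' = dy/dx via the chain rule.

With F(x, y) equal to the left-hand side minus the right, differentiate F term by term:
  d/dx[8e^(x)] = 8e^(x)
  d/dx[e^(y)] = y'·e^(y)
  d/dx[-3] = 0
Adding these up, d/dx[F] = 0 becomes
  (8e^(x)) + (e^(y))·y' = 0,
so isolating y',
  dy/dx = -(8e^(x))/(e^(y)) = -8e^(x - y)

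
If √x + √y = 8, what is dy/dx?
Take d/dx of both sides. Since y is implicitly a function of x, the chain rule attaches a y' = dy/dx factor whenever we differentiate through y.

Set F(x, y) = (left side) − (right side), so the curve is F = 0. Differentiating each term of F:
  d/dx[√(x)] = 1/(2√(x))
  d/dx[√(y)] = y'/(2√(y))
  d/dx[-8] = 0

Collecting, the y'-free part is the partial derivative in x and the y' coefficient is the partial derivative in y:
  ∂F/∂x = 1/(2√(x))
  ∂F/∂y = 1/(2√(y))

so d/dx[F(x, y(x))] = ∂F/∂x + (∂F/∂y)·y' = 0. Rearranging,
  dy/dx = -(∂F/∂x)/(∂F/∂y) = -(1/(2√(x)))/(1/(2√(y))) = -√(y)/√(x)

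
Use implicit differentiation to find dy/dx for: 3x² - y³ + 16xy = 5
Take d/dx of both sides. Since y is implicitly a function of x, the chain rule attaches a y' = dy/dx factor whenever we differentiate through y.

Set F(x, y) = (left side) − (right side), so the curve is F = 0. Differentiating each term of F:
  d/dx[3x^2] = 6x
  d/dx[16xy] = 16x·y' + 16y
  d/dx[-y^3] = -3y^2·y'
  d/dx[-5] = 0

Collecting, the y'-free part is the partial derivative in x and the y' coefficient is the partial derivative in y:
  ∂F/∂x = 6x + 16y
  ∂F/∂y = 16x - 3y^2

so d/dx[F(x, y(x))] = ∂F/∂x + (∂F/∂y)·y' = 0. Rearranging,
  dy/dx = -(∂F/∂x)/(∂F/∂y) = -(6x + 16y)/(16x - 3y^2) = 2(-3x - 8y)/(16x - 3y^2)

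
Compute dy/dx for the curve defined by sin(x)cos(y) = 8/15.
Differentiate both sides with respect to x, treating y as y(x). By the chain rule, any term containing y contributes a factor of y' = dy/dx when we differentiate it.

Move every term to one side and write the relation as F(x, y) = 0. Term by term,
  d/dx[sin(x)·cos(y)] = -y'·sin(x)·sin(y) + cos(x)·cos(y)
  d/dx[-8/15] = 0

The pieces without y' make up ∂F/∂x and the coefficient of y' is ∂F/∂y:
  ∂F/∂x = cos(x)·cos(y),
  ∂F/∂y = -sin(x)·sin(y).

Since d/dx[F] = ∂F/∂x + (∂F/∂y)·y' = 0, solve for y':
  (∂F/∂y)·y' = -∂F/∂x
  dy/dx = -(∂F/∂x)/(∂F/∂y) = -(cos(x)·cos(y))/(-sin(x)·sin(y)) = 1/(tan(x)·tan(y))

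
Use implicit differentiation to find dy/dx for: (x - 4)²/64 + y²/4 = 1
Differentiate the relation implicitly: treat y = y(x) and apply the chain rule, so every y-derivative picks up a y' = dy/dx factor.

With everything moved to the left-hand side, differentiate term by term:
  d/dx[y^2/4] = y·y'/2
  d/dx[(x - 4)^2/64] = x/32 - 1/8
  d/dx[-1] = 0

Separating the contributions that come from x directly and those that come through y:
  without y':      x/32 - 1/8
  multiplying y':  y/2

so (x/32 - 1/8) + (y/2)·y' = 0, and therefore
  dy/dx = -(x/32 - 1/8)/(y/2)
        = -((x - 4)/32)/(y/2) = (4 - x)/(16y)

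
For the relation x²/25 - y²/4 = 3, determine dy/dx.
Differentiate the relation implicitly: treat y = y(x) and apply the chain rule, so every y-derivative picks up a y' = dy/dx factor.

With everything moved to the left-hand side, differentiate term by term:
  d/dx[x^2/25] = 2x/25
  d/dx[-y^2/4] = -y·y'/2
  d/dx[-3] = 0

Separating the contributions that come from x directly and those that come through y:
  without y':      2x/25
  multiplying y':  -y/2

so (2x/25) + (-y/2)·y' = 0, and therefore
  dy/dx = -(2x/25)/(-y/2) = 4x/(25y)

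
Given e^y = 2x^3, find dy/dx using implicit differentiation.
Apply d/dx to both sides, remembering that y depends on x. Each occurrence of y therefore brings in a y' = dy/dx via the chain rule.

With F(x, y) equal to the left-hand side minus the right, differentiate F term by term:
  d/dx[-2x^3] = -6x^2
  d/dx[e^(y)] = y'·e^(y)
Adding these up, d/dx[F] = 0 becomes
  (-6x^2) + (e^(y))·y' = 0,
so isolating y',
  dy/dx = -(-6x^2)/(e^(y)) = 6x^2e^(-y)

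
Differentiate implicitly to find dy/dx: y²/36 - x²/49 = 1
Take d/dx of both sides. Since y is implicitly a function of x, the chain rule attaches a y' = dy/dx factor whenever we differentiate through y.

Set F(x, y) = (left side) − (right side), so the curve is F = 0. Differentiating each term of F:
  d/dx[-x^2/49] = -2x/49
  d/dx[y^2/36] = y·y'/18
  d/dx[-1] = 0

Collecting, the y'-free part is the partial derivative in x and the y' coefficient is the partial derivative in y:
  ∂F/∂x = -2x/49
  ∂F/∂y = y/18

so d/dx[F(x, y(x))] = ∂F/∂x + (∂F/∂y)·y' = 0. Rearranging,
  dy/dx = -(∂F/∂x)/(∂F/∂y) = -(-2x/49)/(y/18) = 36x/(49y)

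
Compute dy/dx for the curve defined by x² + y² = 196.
Differentiate both sides with respect to x, treating y as y(x). By the chain rule, any term containing y contributes a factor of y' = dy/dx when we differentiate it.

Move every term to one side and write the relation as F(x, y) = 0. Term by term,
  d/dx[x^2] = 2x
  d/dx[y^2] = 2y·y'
  d/dx[-196] = 0

The pieces without y' make up ∂F/∂x and the coefficient of y' is ∂F/∂y:
  ∂F/∂x = 2x,
  ∂F/∂y = 2y.

Since d/dx[F] = ∂F/∂x + (∂F/∂y)·y' = 0, solve for y':
  (∂F/∂y)·y' = -∂F/∂x
  dy/dx = -(∂F/∂x)/(∂F/∂y) = -(2x)/(2y) = -x/y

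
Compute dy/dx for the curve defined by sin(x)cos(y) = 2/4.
Differentiate both sides with respect to x, treating y as y(x). By the chain rule, any term containing y contributes a factor of y' = dy/dx when we differentiate it.

Move every term to one side and write the relation as F(x, y) = 0. Term by term,
  d/dx[sin(x)·cos(y)] = -y'·sin(x)·sin(y) + cos(x)·cos(y)
  d/dx[-1/2] = 0

The pieces without y' make up ∂F/∂x and the coefficient of y' is ∂F/∂y:
  ∂F/∂x = cos(x)·cos(y),
  ∂F/∂y = -sin(x)·sin(y).

Since d/dx[F] = ∂F/∂x + (∂F/∂y)·y' = 0, solve for y':
  (∂F/∂y)·y' = -∂F/∂x
  dy/dx = -(∂F/∂x)/(∂F/∂y) = -(cos(x)·cos(y))/(-sin(x)·sin(y)) = 1/(tan(x)·tan(y))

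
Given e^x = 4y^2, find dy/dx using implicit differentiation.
Take d/dx of both sides. Since y is implicitly a function of x, the chain rule attaches a y' = dy/dx factor whenever we differentiate through y.

Set F(x, y) = (left side) − (right side), so the curve is F = 0. Differentiating each term of F:
  d/dx[-4y^2] = -8y·y'
  d/dx[e^(x)] = e^(x)

Collecting, the y'-free part is the partial derivative in x and the y' coefficient is the partial derivative in y:
  ∂F/∂x = e^(x)
  ∂F/∂y = -8y

so d/dx[F(x, y(x))] = ∂F/∂x + (∂F/∂y)·y' = 0. Rearranging,
  dy/dx = -(∂F/∂x)/(∂F/∂y) = -(e^(x))/(-8y) = e^(x)/(8y)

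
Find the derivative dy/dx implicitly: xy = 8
Differentiate the relation implicitly: treat y = y(x) and apply the chain rule, so every y-derivative picks up a y' = dy/dx factor.

With everything moved to the left-hand side, differentiate term by term:
  d/dx[xy] = x·y' + y
  d/dx[-8] = 0

Separating the contributions that come from x directly and those that come through y:
  without y':      y
  multiplying y':  x

so (y) + (x)·y' = 0, and therefore
  dy/dx = -(y)/(x) = -y/x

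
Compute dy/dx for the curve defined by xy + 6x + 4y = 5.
Apply d/dx to both sides, remembering that y depends on x. Each occurrence of y therefore brings in a y' = dy/dx via the chain rule.

With F(x, y) equal to the left-hand side minus the right, differentiate F term by term:
  d/dx[xy] = x·y' + y
  d/dx[6x] = 6
  d/dx[4y] = 4·y'
  d/dx[-5] = 0
Adding these up, d/dx[F] = 0 becomes
  (y + 6) + (x + 4)·y' = 0,
so isolating y',
  dy/dx = -(y + 6)/(x + 4) = (-y - 6)/(x + 4)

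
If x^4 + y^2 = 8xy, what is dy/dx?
Take d/dx of both sides. Since y is implicitly a function of x, the chain rule attaches a y' = dy/dx factor whenever we differentiate through y.

Set F(x, y) = (left side) − (right side), so the curve is F = 0. Differentiating each term of F:
  d/dx[x^4] = 4x^3
  d/dx[-8xy] = -8x·y' - 8y
  d/dx[y^2] = 2y·y'

Collecting, the y'-free part is the partial derivative in x and the y' coefficient is the partial derivative in y:
  ∂F/∂x = 4x^3 - 8y
  ∂F/∂y = -8x + 2y

so d/dx[F(x, y(x))] = ∂F/∂x + (∂F/∂y)·y' = 0. Rearranging,
  dy/dx = -(∂F/∂x)/(∂F/∂y) = -(4x^3 - 8y)/(-8x + 2y) = 2(x^3 - 2y)/(4x - y)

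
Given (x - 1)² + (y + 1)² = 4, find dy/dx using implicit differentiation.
Differentiate both sides with respect to x, treating y as y(x). By the chain rule, any term containing y contributes a factor of y' = dy/dx when we differentiate it.

Move every term to one side and write the relation as F(x, y) = 0. Term by term,
  d/dx[(x - 1)^2] = 2x - 2
  d/dx[(y + 1)^2] = 2·y'(y + 1)
  d/dx[-4] = 0

The pieces without y' make up ∂F/∂x and the coefficient of y' is ∂F/∂y:
  ∂F/∂x = 2x - 2,
  ∂F/∂y = 2y + 2.

Since d/dx[F] = ∂F/∂x + (∂F/∂y)·y' = 0, solve for y':
  (∂F/∂y)·y' = -∂F/∂x
  dy/dx = -(∂F/∂x)/(∂F/∂y) = -(2x - 2)/(2y + 2) = (1 - x)/(y + 1)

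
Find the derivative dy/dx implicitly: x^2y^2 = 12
Take d/dx of both sides. Since y is implicitly a function of x, the chain rule attaches a y' = dy/dx factor whenever we differentiate through y.

Set F(x, y) = (left side) − (right side), so the curve is F = 0. Differentiating each term of F:
  d/dx[x^2y^2] = 2x^2y·y' + 2xy^2
  d/dx[-12] = 0

Collecting, the y'-free part is the partial derivative in x and the y' coefficient is the partial derivative in y:
  ∂F/∂x = 2xy^2
  ∂F/∂y = 2x^2y

so d/dx[F(x, y(x))] = ∂F/∂x + (∂F/∂y)·y' = 0. Rearranging,
  dy/dx = -(∂F/∂x)/(∂F/∂y) = -(2xy^2)/(2x^2y) = -y/x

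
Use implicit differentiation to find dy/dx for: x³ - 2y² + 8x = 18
Apply d/dx to both sides, remembering that y depends on x. Each occurrence of y therefore brings in a y' = dy/dx via the chain rule.

With F(x, y) equal to the left-hand side minus the right, differentiate F term by term:
  d/dx[x^3] = 3x^2
  d/dx[8x] = 8
  d/dx[-2y^2] = -4y·y'
  d/dx[-18] = 0
Adding these up, d/dx[F] = 0 becomes
  (3x^2 + 8) + (-4y)·y' = 0,
so isolating y',
  dy/dx = -(3x^2 + 8)/(-4y) = (3x^2 + 8)/(4y)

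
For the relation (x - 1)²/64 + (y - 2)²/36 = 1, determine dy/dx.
Differentiate both sides with respect to x, treating y as y(x). By the chain rule, any term containing y contributes a factor of y' = dy/dx when we differentiate it.

Move every term to one side and write the relation as F(x, y) = 0. Term by term,
  d/dx[(x - 1)^2/64] = x/32 - 1/32
  d/dx[(y - 2)^2/36] = y'(y - 2)/18
  d/dx[-1] = 0

The pieces without y' make up ∂F/∂x and the coefficient of y' is ∂F/∂y:
  ∂F/∂x = x/32 - 1/32,
  ∂F/∂y = y/18 - 1/9.

Since d/dx[F] = ∂F/∂x + (∂F/∂y)·y' = 0, solve for y':
  (∂F/∂y)·y' = -∂F/∂x
  dy/dx = -(∂F/∂x)/(∂F/∂y) = -(x/32 - 1/32)/(y/18 - 1/9)
        = -((x - 1)/32)/((y - 2)/18) = 9(1 - x)/(16(y - 2))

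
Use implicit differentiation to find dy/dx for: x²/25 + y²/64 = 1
Take d/dx of both sides. Since y is implicitly a function of x, the chain rule attaches a y' = dy/dx factor whenever we differentiate through y.

Set F(x, y) = (left side) − (right side), so the curve is F = 0. Differentiating each term of F:
  d/dx[x^2/25] = 2x/25
  d/dx[y^2/64] = y·y'/32
  d/dx[-1] = 0

Collecting, the y'-free part is the partial derivative in x and the y' coefficient is the partial derivative in y:
  ∂F/∂x = 2x/25
  ∂F/∂y = y/32

so d/dx[F(x, y(x))] = ∂F/∂x + (∂F/∂y)·y' = 0. Rearranging,
  dy/dx = -(∂F/∂x)/(∂F/∂y) = -(2x/25)/(y/32) = -64x/(25y)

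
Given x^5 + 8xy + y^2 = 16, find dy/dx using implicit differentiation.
Take d/dx of both sides. Since y is implicitly a function of x, the chain rule attaches a y' = dy/dx factor whenever we differentiate through y.

Set F(x, y) = (left side) − (right side), so the curve is F = 0. Differentiating each term of F:
  d/dx[x^5] = 5x^4
  d/dx[8xy] = 8x·y' + 8y
  d/dx[y^2] = 2y·y'
  d/dx[-16] = 0

Collecting, the y'-free part is the partial derivative in x and the y' coefficient is the partial derivative in y:
  ∂F/∂x = 5x^4 + 8y
  ∂F/∂y = 8x + 2y

so d/dx[F(x, y(x))] = ∂F/∂x + (∂F/∂y)·y' = 0. Rearranging,
  dy/dx = -(∂F/∂x)/(∂F/∂y) = -(5x^4 + 8y)/(8x + 2y) = (-5x^4 - 8y)/(2(4x + y))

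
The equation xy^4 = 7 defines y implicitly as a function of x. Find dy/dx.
Differentiate both sides with respect to x, treating y as y(x). By the chain rule, any term containing y contributes a factor of y' = dy/dx when we differentiate it.

Move every term to one side and write the relation as F(x, y) = 0. Term by term,
  d/dx[xy^4] = 4xy^3·y' + y^4
  d/dx[-7] = 0

The pieces without y' make up ∂F/∂x and the coefficient of y' is ∂F/∂y:
  ∂F/∂x = y^4,
  ∂F/∂y = 4xy^3.

Since d/dx[F] = ∂F/∂x + (∂F/∂y)·y' = 0, solve for y':
  (∂F/∂y)·y' = -∂F/∂x
  dy/dx = -(∂F/∂x)/(∂F/∂y) = -(y^4)/(4xy^3) = -y/(4x)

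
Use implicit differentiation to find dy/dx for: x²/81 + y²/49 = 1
Differentiate both sides with respect to x, treating y as y(x). By the chain rule, any term containing y contributes a factor of y' = dy/dx when we differentiate it.

Move every term to one side and write the relation as F(x, y) = 0. Term by term,
  d/dx[x^2/81] = 2x/81
  d/dx[y^2/49] = 2y·y'/49
  d/dx[-1] = 0

The pieces without y' make up ∂F/∂x and the coefficient of y' is ∂F/∂y:
  ∂F/∂x = 2x/81,
  ∂F/∂y = 2y/49.

Since d/dx[F] = ∂F/∂x + (∂F/∂y)·y' = 0, solve for y':
  (∂F/∂y)·y' = -∂F/∂x
  dy/dx = -(∂F/∂x)/(∂F/∂y) = -(2x/81)/(2y/49) = -49x/(81y)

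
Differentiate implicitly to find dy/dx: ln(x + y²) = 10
Apply d/dx to both sides, remembering that y depends on x. Each occurrence of y therefore brings in a y' = dy/dx via the chain rule.

With F(x, y) equal to the left-hand side minus the right, differentiate F term by term:
  d/dx[ln(x + y^2)] = (2y·y' + 1)/(x + y^2)
  d/dx[-10] = 0
Adding these up, d/dx[F] = 0 becomes
  (1/(x + y^2)) + (2y/(x + y^2))·y' = 0,
so isolating y',
  dy/dx = -(1/(x + y^2))/(2y/(x + y^2)) = -1/(2y)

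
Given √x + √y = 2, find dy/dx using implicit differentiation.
Take d/dx of both sides. Since y is implicitly a function of x, the chain rule attaches a y' = dy/dx factor whenever we differentiate through y.

Set F(x, y) = (left side) − (right side), so the curve is F = 0. Differentiating each term of F:
  d/dx[√(x)] = 1/(2√(x))
  d/dx[√(y)] = y'/(2√(y))
  d/dx[-2] = 0

Collecting, the y'-free part is the partial derivative in x and the y' coefficient is the partial derivative in y:
  ∂F/∂x = 1/(2√(x))
  ∂F/∂y = 1/(2√(y))

so d/dx[F(x, y(x))] = ∂F/∂x + (∂F/∂y)·y' = 0. Rearranging,
  dy/dx = -(∂F/∂x)/(∂F/∂y) = -(1/(2√(x)))/(1/(2√(y))) = -√(y)/√(x)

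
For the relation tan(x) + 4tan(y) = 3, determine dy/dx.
Apply d/dx to both sides, remembering that y depends on x. Each occurrence of y therefore brings in a y' = dy/dx via the chain rule.

With F(x, y) equal to the left-hand side minus the right, differentiate F term by term:
  d/dx[tan(x)] = tan(x)^2 + 1
  d/dx[4tan(y)] = 4·y'(tan(y)^2 + 1)
  d/dx[-3] = 0
Adding these up, d/dx[F] = 0 becomes
  (tan(x)^2 + 1) + (4tan(y)^2 + 4)·y' = 0,
so isolating y',
  dy/dx = -(tan(x)^2 + 1)/(4tan(y)^2 + 4) = -cos(y)^2/(4cos(x)^2)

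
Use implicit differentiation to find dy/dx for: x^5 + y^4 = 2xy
Differentiate the relation implicitly: treat y = y(x) and apply the chain rule, so every y-derivative picks up a y' = dy/dx factor.

With everything moved to the left-hand side, differentiate term by term:
  d/dx[x^5] = 5x^4
  d/dx[-2xy] = -2x·y' - 2y
  d/dx[y^4] = 4y^3·y'

Separating the contributions that come from x directly and those that come through y:
  without y':      5x^4 - 2y
  multiplying y':  -2x + 4y^3

so (5x^4 - 2y) + (-2x + 4y^3)·y' = 0, and therefore
  dy/dx = -(5x^4 - 2y)/(-2x + 4y^3) = (5x^4/2 - y)/(x - 2y^3)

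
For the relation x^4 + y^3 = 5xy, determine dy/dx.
Differentiate both sides with respect to x, treating y as y(x). By the chain rule, any term containing y contributes a factor of y' = dy/dx when we differentiate it.

Move every term to one side and write the relation as F(x, y) = 0. Term by term,
  d/dx[x^4] = 4x^3
  d/dx[-5xy] = -5x·y' - 5y
  d/dx[y^3] = 3y^2·y'

The pieces without y' make up ∂F/∂x and the coefficient of y' is ∂F/∂y:
  ∂F/∂x = 4x^3 - 5y,
  ∂F/∂y = -5x + 3y^2.

Since d/dx[F] = ∂F/∂x + (∂F/∂y)·y' = 0, solve for y':
  (∂F/∂y)·y' = -∂F/∂x
  dy/dx = -(∂F/∂x)/(∂F/∂y) = -(4x^3 - 5y)/(-5x + 3y^2) = (4x^3 - 5y)/(5x - 3y^2)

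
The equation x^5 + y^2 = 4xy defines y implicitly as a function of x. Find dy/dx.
Differentiate both sides with respect to x, treating y as y(x). By the chain rule, any term containing y contributes a factor of y' = dy/dx when we differentiate it.

Move every term to one side and write the relation as F(x, y) = 0. Term by term,
  d/dx[x^5] = 5x^4
  d/dx[-4xy] = -4x·y' - 4y
  d/dx[y^2] = 2y·y'

The pieces without y' make up ∂F/∂x and the coefficient of y' is ∂F/∂y:
  ∂F/∂x = 5x^4 - 4y,
  ∂F/∂y = -4x + 2y.

Since d/dx[F] = ∂F/∂x + (∂F/∂y)·y' = 0, solve for y':
  (∂F/∂y)·y' = -∂F/∂x
  dy/dx = -(∂F/∂x)/(∂F/∂y) = -(5x^4 - 4y)/(-4x + 2y) = (5x^4 - 4y)/(2(2x - y))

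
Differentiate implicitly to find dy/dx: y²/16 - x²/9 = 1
Differentiate both sides with respect to x, treating y as y(x). By the chain rule, any term containing y contributes a factor of y' = dy/dx when we differentiate it.

Move every term to one side and write the relation as F(x, y) = 0. Term by term,
  d/dx[-x^2/9] = -2x/9
  d/dx[y^2/16] = y·y'/8
  d/dx[-1] = 0

The pieces without y' make up ∂F/∂x and the coefficient of y' is ∂F/∂y:
  ∂F/∂x = -2x/9,
  ∂F/∂y = y/8.

Since d/dx[F] = ∂F/∂x + (∂F/∂y)·y' = 0, solve for y':
  (∂F/∂y)·y' = -∂F/∂x
  dy/dx = -(∂F/∂x)/(∂F/∂y) = -(-2x/9)/(y/8) = 16x/(9y)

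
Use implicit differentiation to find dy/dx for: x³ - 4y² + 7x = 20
Differentiate both sides with respect to x, treating y as y(x). By the chain rule, any term containing y contributes a factor of y' = dy/dx when we differentiate it.

Move every term to one side and write the relation as F(x, y) = 0. Term by term,
  d/dx[x^3] = 3x^2
  d/dx[7x] = 7
  d/dx[-4y^2] = -8y·y'
  d/dx[-20] = 0

The pieces without y' make up ∂F/∂x and the coefficient of y' is ∂F/∂y:
  ∂F/∂x = 3x^2 + 7,
  ∂F/∂y = -8y.

Since d/dx[F] = ∂F/∂x + (∂F/∂y)·y' = 0, solve for y':
  (∂F/∂y)·y' = -∂F/∂x
  dy/dx = -(∂F/∂x)/(∂F/∂y) = -(3x^2 + 7)/(-8y) = (3x^2 + 7)/(8y)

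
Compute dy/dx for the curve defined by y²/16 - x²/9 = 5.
Take d/dx of both sides. Since y is implicitly a function of x, the chain rule attaches a y' = dy/dx factor whenever we differentiate through y.

Set F(x, y) = (left side) − (right side), so the curve is F = 0. Differentiating each term of F:
  d/dx[-x^2/9] = -2x/9
  d/dx[y^2/16] = y·y'/8
  d/dx[-5] = 0

Collecting, the y'-free part is the partial derivative in x and the y' coefficient is the partial derivative in y:
  ∂F/∂x = -2x/9
  ∂F/∂y = y/8

so d/dx[F(x, y(x))] = ∂F/∂x + (∂F/∂y)·y' = 0. Rearranging,
  dy/dx = -(∂F/∂x)/(∂F/∂y) = -(-2x/9)/(y/8) = 16x/(9y)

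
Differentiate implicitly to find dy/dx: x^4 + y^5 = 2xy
Apply d/dx to both sides, remembering that y depends on x. Each occurrence of y therefore brings in a y' = dy/dx via the chain rule.

With F(x, y) equal to the left-hand side minus the right, differentiate F term by term:
  d/dx[x^4] = 4x^3
  d/dx[-2xy] = -2x·y' - 2y
  d/dx[y^5] = 5y^4·y'
Adding these up, d/dx[F] = 0 becomes
  (4x^3 - 2y) + (-2x + 5y^4)·y' = 0,
so isolating y',
  dy/dx = -(4x^3 - 2y)/(-2x + 5y^4) = 2(2x^3 - y)/(2x - 5y^4)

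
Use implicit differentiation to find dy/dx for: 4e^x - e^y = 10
Take d/dx of both sides. Since y is implicitly a function of x, the chain rule attaches a y' = dy/dx factor whenever we differentiate through y.

Set F(x, y) = (left side) − (right side), so the curve is F = 0. Differentiating each term of F:
  d/dx[4e^(x)] = 4e^(x)
  d/dx[-e^(y)] = -y'·e^(y)
  d/dx[-10] = 0

Collecting, the y'-free part is the partial derivative in x and the y' coefficient is the partial derivative in y:
  ∂F/∂x = 4e^(x)
  ∂F/∂y = -e^(y)

so d/dx[F(x, y(x))] = ∂F/∂x + (∂F/∂y)·y' = 0. Rearranging,
  dy/dx = -(∂F/∂x)/(∂F/∂y) = -(4e^(x))/(-e^(y)) = 4e^(x - y)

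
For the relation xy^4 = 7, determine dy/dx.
Differentiate the relation implicitly: treat y = y(x) and apply the chain rule, so every y-derivative picks up a y' = dy/dx factor.

With everything moved to the left-hand side, differentiate term by term:
  d/dx[xy^4] = 4xy^3·y' + y^4
  d/dx[-7] = 0

Separating the contributions that come from x directly and those that come through y:
  without y':      y^4
  multiplying y':  4xy^3

so (y^4) + (4xy^3)·y' = 0, and therefore
  dy/dx = -(y^4)/(4xy^3) = -y/(4x)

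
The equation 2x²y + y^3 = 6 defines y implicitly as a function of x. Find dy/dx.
Differentiate the relation implicitly: treat y = y(x) and apply the chain rule, so every y-derivative picks up a y' = dy/dx factor.

With everything moved to the left-hand side, differentiate term by term:
  d/dx[2x^2y] = 2x^2·y' + 4xy
  d/dx[y^3] = 3y^2·y'
  d/dx[-6] = 0

Separating the contributions that come from x directly and those that come through y:
  without y':      4xy
  multiplying y':  2x^2 + 3y^2

so (4xy) + (2x^2 + 3y^2)·y' = 0, and therefore
  dy/dx = -(4xy)/(2x^2 + 3y^2) = -4xy/(2x^2 + 3y^2)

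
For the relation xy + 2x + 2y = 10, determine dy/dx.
Apply d/dx to both sides, remembering that y depends on x. Each occurrence of y therefore brings in a y' = dy/dx via the chain rule.

With F(x, y) equal to the left-hand side minus the right, differentiate F term by term:
  d/dx[xy] = x·y' + y
  d/dx[2x] = 2
  d/dx[2y] = 2·y'
  d/dx[-10] = 0
Adding these up, d/dx[F] = 0 becomes
  (y + 2) + (x + 2)·y' = 0,
so isolating y',
  dy/dx = -(y + 2)/(x + 2) = (-y - 2)/(x + 2)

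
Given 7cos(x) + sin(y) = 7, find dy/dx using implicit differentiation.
Take d/dx of both sides. Since y is implicitly a function of x, the chain rule attaches a y' = dy/dx factor whenever we differentiate through y.

Set F(x, y) = (left side) − (right side), so the curve is F = 0. Differentiating each term of F:
  d/dx[sin(y)] = y'·cos(y)
  d/dx[7cos(x)] = -7sin(x)
  d/dx[-7] = 0

Collecting, the y'-free part is the partial derivative in x and the y' coefficient is the partial derivative in y:
  ∂F/∂x = -7sin(x)
  ∂F/∂y = cos(y)

so d/dx[F(x, y(x))] = ∂F/∂x + (∂F/∂y)·y' = 0. Rearranging,
  dy/dx = -(∂F/∂x)/(∂F/∂y) = -(-7sin(x))/(cos(y)) = 7sin(x)/cos(y)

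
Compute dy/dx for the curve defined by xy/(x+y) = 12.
Differentiate the relation implicitly: treat y = y(x) and apply the chain rule, so every y-derivative picks up a y' = dy/dx factor.

With everything moved to the left-hand side, differentiate term by term:
  d/dx[xy/(x + y)] = xy(-y' - 1)/(x + y)^2 + x·y'/(x + y) + y/(x + y)
  d/dx[-12] = 0

Separating the contributions that come from x directly and those that come through y:
  without y':      -xy/(x + y)^2 + y/(x + y)
  multiplying y':  -xy/(x + y)^2 + x/(x + y)

so (-xy/(x + y)^2 + y/(x + y)) + (-xy/(x + y)^2 + x/(x + y))·y' = 0, and therefore
  dy/dx = -(-xy/(x + y)^2 + y/(x + y))/(-xy/(x + y)^2 + x/(x + y))
        = -(y^2/(x + y)^2)/(x^2/(x + y)^2) = -y^2/x^2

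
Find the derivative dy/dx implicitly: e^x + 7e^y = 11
Differentiate both sides with respect to x, treating y as y(x). By the chain rule, any term containing y contributes a factor of y' = dy/dx when we differentiate it.

Move every term to one side and write the relation as F(x, y) = 0. Term by term,
  d/dx[e^(x)] = e^(x)
  d/dx[7e^(y)] = 7·y'·e^(y)
  d/dx[-11] = 0

The pieces without y' make up ∂F/∂x and the coefficient of y' is ∂F/∂y:
  ∂F/∂x = e^(x),
  ∂F/∂y = 7e^(y).

Since d/dx[F] = ∂F/∂x + (∂F/∂y)·y' = 0, solve for y':
  (∂F/∂y)·y' = -∂F/∂x
  dy/dx = -(∂F/∂x)/(∂F/∂y) = -(e^(x))/(7e^(y)) = -e^(x - y)/7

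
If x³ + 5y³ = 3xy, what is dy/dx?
Apply d/dx to both sides, remembering that y depends on x. Each occurrence of y therefore brings in a y' = dy/dx via the chain rule.

With F(x, y) equal to the left-hand side minus the right, differentiate F term by term:
  d/dx[x^3] = 3x^2
  d/dx[-3xy] = -3x·y' - 3y
  d/dx[5y^3] = 15y^2·y'
Adding these up, d/dx[F] = 0 becomes
  (3x^2 - 3y) + (-3x + 15y^2)·y' = 0,
so isolating y',
  dy/dx = -(3x^2 - 3y)/(-3x + 15y^2) = (x^2 - y)/(x - 5y^2)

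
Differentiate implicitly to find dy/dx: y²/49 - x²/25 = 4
Differentiate both sides with respect to x, treating y as y(x). By the chain rule, any term containing y contributes a factor of y' = dy/dx when we differentiate it.

Move every term to one side and write the relation as F(x, y) = 0. Term by term,
  d/dx[-x^2/25] = -2x/25
  d/dx[y^2/49] = 2y·y'/49
  d/dx[-4] = 0

The pieces without y' make up ∂F/∂x and the coefficient of y' is ∂F/∂y:
  ∂F/∂x = -2x/25,
  ∂F/∂y = 2y/49.

Since d/dx[F] = ∂F/∂x + (∂F/∂y)·y' = 0, solve for y':
  (∂F/∂y)·y' = -∂F/∂x
  dy/dx = -(∂F/∂x)/(∂F/∂y) = -(-2x/25)/(2y/49) = 49x/(25y)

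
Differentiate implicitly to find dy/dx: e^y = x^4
Take d/dx of both sides. Since y is implicitly a function of x, the chain rule attaches a y' = dy/dx factor whenever we differentiate through y.

Set F(x, y) = (left side) − (right side), so the curve is F = 0. Differentiating each term of F:
  d/dx[-x^4] = -4x^3
  d/dx[e^(y)] = y'·e^(y)

Collecting, the y'-free part is the partial derivative in x and the y' coefficient is the partial derivative in y:
  ∂F/∂x = -4x^3
  ∂F/∂y = e^(y)

so d/dx[F(x, y(x))] = ∂F/∂x + (∂F/∂y)·y' = 0. Rearranging,
  dy/dx = -(∂F/∂x)/(∂F/∂y) = -(-4x^3)/(e^(y)) = 4x^3e^(-y)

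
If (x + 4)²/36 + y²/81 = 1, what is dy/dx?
Differentiate both sides with respect to x, treating y as y(x). By the chain rule, any term containing y contributes a factor of y' = dy/dx when we differentiate it.

Move every term to one side and write the relation as F(x, y) = 0. Term by term,
  d/dx[y^2/81] = 2y·y'/81
  d/dx[(x + 4)^2/36] = x/18 + 2/9
  d/dx[-1] = 0

The pieces without y' make up ∂F/∂x and the coefficient of y' is ∂F/∂y:
  ∂F/∂x = x/18 + 2/9,
  ∂F/∂y = 2y/81.

Since d/dx[F] = ∂F/∂x + (∂F/∂y)·y' = 0, solve for y':
  (∂F/∂y)·y' = -∂F/∂x
  dy/dx = -(∂F/∂x)/(∂F/∂y) = -(x/18 + 2/9)/(2y/81)
        = -((x + 4)/18)/(2y/81) = 9(-x - 4)/(4y)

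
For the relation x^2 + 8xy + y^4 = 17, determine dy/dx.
Take d/dx of both sides. Since y is implicitly a function of x, the chain rule attaches a y' = dy/dx factor whenever we differentiate through y.

Set F(x, y) = (left side) − (right side), so the curve is F = 0. Differentiating each term of F:
  d/dx[x^2] = 2x
  d/dx[8xy] = 8x·y' + 8y
  d/dx[y^4] = 4y^3·y'
  d/dx[-17] = 0

Collecting, the y'-free part is the partial derivative in x and the y' coefficient is the partial derivative in y:
  ∂F/∂x = 2x + 8y
  ∂F/∂y = 8x + 4y^3

so d/dx[F(x, y(x))] = ∂F/∂x + (∂F/∂y)·y' = 0. Rearranging,
  dy/dx = -(∂F/∂x)/(∂F/∂y) = -(2x + 8y)/(8x + 4y^3) = (-x - 4y)/(2(2x + y^3))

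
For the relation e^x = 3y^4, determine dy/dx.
Apply d/dx to both sides, remembering that y depends on x. Each occurrence of y therefore brings in a y' = dy/dx via the chain rule.

With F(x, y) equal to the left-hand side minus the right, differentiate F term by term:
  d/dx[-3y^4] = -12y^3·y'
  d/dx[e^(x)] = e^(x)
Adding these up, d/dx[F] = 0 becomes
  (e^(x)) + (-12y^3)·y' = 0,
so isolating y',
  dy/dx = -(e^(x))/(-12y^3) = e^(x)/(12y^3)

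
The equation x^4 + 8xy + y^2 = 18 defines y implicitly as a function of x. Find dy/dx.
Differentiate the relation implicitly: treat y = y(x) and apply the chain rule, so every y-derivative picks up a y' = dy/dx factor.

With everything moved to the left-hand side, differentiate term by term:
  d/dx[x^4] = 4x^3
  d/dx[8xy] = 8x·y' + 8y
  d/dx[y^2] = 2y·y'
  d/dx[-18] = 0

Separating the contributions that come from x directly and those that come through y:
  without y':      4x^3 + 8y
  multiplying y':  8x + 2y

so (4x^3 + 8y) + (8x + 2y)·y' = 0, and therefore
  dy/dx = -(4x^3 + 8y)/(8x + 2y) = 2(-x^3 - 2y)/(4x + y)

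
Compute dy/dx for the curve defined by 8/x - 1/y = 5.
Differentiate both sides with respect to x, treating y as y(x). By the chain rule, any term containing y contributes a factor of y' = dy/dx when we differentiate it.

Move every term to one side and write the relation as F(x, y) = 0. Term by term,
  d/dx[-1/y] = y'/y^2
  d/dx[8/x] = -8/x^2
  d/dx[-5] = 0

The pieces without y' make up ∂F/∂x and the coefficient of y' is ∂F/∂y:
  ∂F/∂x = -8/x^2,
  ∂F/∂y = y^(-2).

Since d/dx[F] = ∂F/∂x + (∂F/∂y)·y' = 0, solve for y':
  (∂F/∂y)·y' = -∂F/∂x
  dy/dx = -(∂F/∂x)/(∂F/∂y) = -(-8/x^2)/(y^(-2)) = 8y^2/x^2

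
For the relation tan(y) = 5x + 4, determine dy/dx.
Take d/dx of both sides. Since y is implicitly a function of x, the chain rule attaches a y' = dy/dx factor whenever we differentiate through y.

Set F(x, y) = (left side) − (right side), so the curve is F = 0. Differentiating each term of F:
  d/dx[-5x] = -5
  d/dx[tan(y)] = y'(tan(y)^2 + 1)
  d/dx[-4] = 0

Collecting, the y'-free part is the partial derivative in x and the y' coefficient is the partial derivative in y:
  ∂F/∂x = -5
  ∂F/∂y = tan(y)^2 + 1

so d/dx[F(x, y(x))] = ∂F/∂x + (∂F/∂y)·y' = 0. Rearranging,
  dy/dx = -(∂F/∂x)/(∂F/∂y) = -(-5)/(tan(y)^2 + 1) = 5cos(y)^2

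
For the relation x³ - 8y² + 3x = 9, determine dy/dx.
Differentiate both sides with respect to x, treating y as y(x). By the chain rule, any term containing y contributes a factor of y' = dy/dx when we differentiate it.

Move every term to one side and write the relation as F(x, y) = 0. Term by term,
  d/dx[x^3] = 3x^2
  d/dx[3x] = 3
  d/dx[-8y^2] = -16y·y'
  d/dx[-9] = 0

The pieces without y' make up ∂F/∂x and the coefficient of y' is ∂F/∂y:
  ∂F/∂x = 3x^2 + 3,
  ∂F/∂y = -16y.

Since d/dx[F] = ∂F/∂x + (∂F/∂y)·y' = 0, solve for y':
  (∂F/∂y)·y' = -∂F/∂x
  dy/dx = -(∂F/∂x)/(∂F/∂y) = -(3x^2 + 3)/(-16y) = 3(x^2 + 1)/(16y)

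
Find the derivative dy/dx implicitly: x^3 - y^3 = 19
Take d/dx of both sides. Since y is implicitly a function of x, the chain rule attaches a y' = dy/dx factor whenever we differentiate through y.

Set F(x, y) = (left side) − (right side), so the curve is F = 0. Differentiating each term of F:
  d/dx[x^3] = 3x^2
  d/dx[-y^3] = -3y^2·y'
  d/dx[-19] = 0

Collecting, the y'-free part is the partial derivative in x and the y' coefficient is the partial derivative in y:
  ∂F/∂x = 3x^2
  ∂F/∂y = -3y^2

so d/dx[F(x, y(x))] = ∂F/∂x + (∂F/∂y)·y' = 0. Rearranging,
  dy/dx = -(∂F/∂x)/(∂F/∂y) = -(3x^2)/(-3y^2) = x^2/y^2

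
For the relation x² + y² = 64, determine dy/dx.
Apply d/dx to both sides, remembering that y depends on x. Each occurrence of y therefore brings in a y' = dy/dx via the chain rule.

With F(x, y) equal to the left-hand side minus the right, differentiate F term by term:
  d/dx[x^2] = 2x
  d/dx[y^2] = 2y·y'
  d/dx[-64] = 0
Adding these up, d/dx[F] = 0 becomes
  (2x) + (2y)·y' = 0,
so isolating y',
  dy/dx = -(2x)/(2y) = -x/y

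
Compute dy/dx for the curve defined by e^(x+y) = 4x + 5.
Apply d/dx to both sides, remembering that y depends on x. Each occurrence of y therefore brings in a y' = dy/dx via the chain rule.

With F(x, y) equal to the left-hand side minus the right, differentiate F term by term:
  d/dx[-4x] = -4
  d/dx[e^(x + y)] = (y' + 1)·e^(x + y)
  d/dx[-5] = 0
Adding these up, d/dx[F] = 0 becomes
  (e^(x + y) - 4) + (e^(x + y))·y' = 0,
so isolating y',
  dy/dx = -(e^(x + y) - 4)/(e^(x + y)) = 4e^(-x - y) - 1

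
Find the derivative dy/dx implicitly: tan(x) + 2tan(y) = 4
Take d/dx of both sides. Since y is implicitly a function of x, the chain rule attaches a y' = dy/dx factor whenever we differentiate through y.

Set F(x, y) = (left side) − (right side), so the curve is F = 0. Differentiating each term of F:
  d/dx[tan(x)] = tan(x)^2 + 1
  d/dx[2tan(y)] = 2·y'(tan(y)^2 + 1)
  d/dx[-4] = 0

Collecting, the y'-free part is the partial derivative in x and the y' coefficient is the partial derivative in y:
  ∂F/∂x = tan(x)^2 + 1
  ∂F/∂y = 2tan(y)^2 + 2

so d/dx[F(x, y(x))] = ∂F/∂x + (∂F/∂y)·y' = 0. Rearranging,
  dy/dx = -(∂F/∂x)/(∂F/∂y) = -(tan(x)^2 + 1)/(2tan(y)^2 + 2) = -cos(y)^2/(2cos(x)^2)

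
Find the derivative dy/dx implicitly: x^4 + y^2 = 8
Take d/dx of both sides. Since y is implicitly a function of x, the chain rule attaches a y' = dy/dx factor whenever we differentiate through y.

Set F(x, y) = (left side) − (right side), so the curve is F = 0. Differentiating each term of F:
  d/dx[x^4] = 4x^3
  d/dx[y^2] = 2y·y'
  d/dx[-8] = 0

Collecting, the y'-free part is the partial derivative in x and the y' coefficient is the partial derivative in y:
  ∂F/∂x = 4x^3
  ∂F/∂y = 2y

so d/dx[F(x, y(x))] = ∂F/∂x + (∂F/∂y)·y' = 0. Rearranging,
  dy/dx = -(∂F/∂x)/(∂F/∂y) = -(4x^3)/(2y) = -2x^3/y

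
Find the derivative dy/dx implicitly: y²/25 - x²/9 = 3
Take d/dx of both sides. Since y is implicitly a function of x, the chain rule attaches a y' = dy/dx factor whenever we differentiate through y.

Set F(x, y) = (left side) − (right side), so the curve is F = 0. Differentiating each term of F:
  d/dx[-x^2/9] = -2x/9
  d/dx[y^2/25] = 2y·y'/25
  d/dx[-3] = 0

Collecting, the y'-free part is the partial derivative in x and the y' coefficient is the partial derivative in y:
  ∂F/∂x = -2x/9
  ∂F/∂y = 2y/25

so d/dx[F(x, y(x))] = ∂F/∂x + (∂F/∂y)·y' = 0. Rearranging,
  dy/dx = -(∂F/∂x)/(∂F/∂y) = -(-2x/9)/(2y/25) = 25x/(9y)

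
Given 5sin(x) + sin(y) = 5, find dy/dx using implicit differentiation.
Differentiate both sides with respect to x, treating y as y(x). By the chain rule, any term containing y contributes a factor of y' = dy/dx when we differentiate it.

Move every term to one side and write the relation as F(x, y) = 0. Term by term,
  d/dx[5sin(x)] = 5cos(x)
  d/dx[sin(y)] = y'·cos(y)
  d/dx[-5] = 0

The pieces without y' make up ∂F/∂x and the coefficient of y' is ∂F/∂y:
  ∂F/∂x = 5cos(x),
  ∂F/∂y = cos(y).

Since d/dx[F] = ∂F/∂x + (∂F/∂y)·y' = 0, solve for y':
  (∂F/∂y)·y' = -∂F/∂x
  dy/dx = -(∂F/∂x)/(∂F/∂y) = -(5cos(x))/(cos(y)) = -5cos(x)/cos(y)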